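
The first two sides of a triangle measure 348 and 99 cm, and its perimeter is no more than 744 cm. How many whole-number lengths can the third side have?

Triangle inequality: 249 < x < 447. Perimeter ≤ 744 gives x ≤ 744 − 348 − 99 = 297.
So 249 < x ≤ 297; integers 250 through 297: 48 values.

48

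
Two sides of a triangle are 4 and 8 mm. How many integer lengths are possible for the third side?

7

The third side lies in the open interval (4, 12).
Integers from 5 to 11 inclusive: 11 − 5 + 1 = 7.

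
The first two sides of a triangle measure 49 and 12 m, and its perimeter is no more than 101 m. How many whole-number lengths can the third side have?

Triangle inequality: 37 < x < 61. Perimeter ≤ 101 gives x ≤ 101 − 49 − 12 = 40.
So 37 < x ≤ 40; integers 38 through 40: 3 values.

3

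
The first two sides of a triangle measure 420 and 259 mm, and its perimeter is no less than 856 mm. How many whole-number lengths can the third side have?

502

Triangle inequality: 161 < x < 679. Perimeter ≥ 856 gives x ≥ 856 − 420 − 259 = 177.
So 177 ≤ x < 679; integers 177 through 678: 502 values.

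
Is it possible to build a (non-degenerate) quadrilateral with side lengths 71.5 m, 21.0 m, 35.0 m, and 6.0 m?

For a quadrilateral, each side must be shorter than the sum of the others.
Here the longest side is 71.5, but the remaining 3 sides sum to only 62.0.

No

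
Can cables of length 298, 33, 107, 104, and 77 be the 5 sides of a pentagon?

Yes

A pentagon exists iff every side is shorter than the sum of the others — equivalently, the longest side is less than the sum of the rest.
Longest side 298 < 321 (sum of the remaining 4), so yes.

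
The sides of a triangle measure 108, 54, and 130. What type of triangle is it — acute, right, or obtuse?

obtuse

Compare the square of the longest side to the sum of squares of the other two: 54² + 108² = 14580 < 16900 = 130².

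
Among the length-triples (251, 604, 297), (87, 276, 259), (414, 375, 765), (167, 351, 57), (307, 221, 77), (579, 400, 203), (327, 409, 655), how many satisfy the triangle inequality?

4

(251,297,604): 251+297 ≤ 604 → not valid
(87,259,276): 87+259 > 276 → valid
(375,414,765): 375+414 > 765 → valid
(57,167,351): 57+167 ≤ 351 → not valid
(77,221,307): 77+221 ≤ 307 → not valid
(203,400,579): 203+400 > 579 → valid
(327,409,655): 327+409 > 655 → valid
4 of the 7 triples form a triangle.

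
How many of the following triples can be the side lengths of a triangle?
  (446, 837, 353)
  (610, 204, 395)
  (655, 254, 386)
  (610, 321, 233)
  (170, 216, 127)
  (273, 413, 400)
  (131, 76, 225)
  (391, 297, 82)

2

(353,446,837): 353+446 ≤ 837 → not valid
(204,395,610): 204+395 ≤ 610 → not valid
(254,386,655): 254+386 ≤ 655 → not valid
(233,321,610): 233+321 ≤ 610 → not valid
(127,170,216): 127+170 > 216 → valid
(273,400,413): 273+400 > 413 → valid
(76,131,225): 76+131 ≤ 225 → not valid
(82,297,391): 82+297 ≤ 391 → not valid
2 of the 8 triples form a triangle.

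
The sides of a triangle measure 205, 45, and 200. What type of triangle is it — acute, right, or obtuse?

Compare the square of the longest side to the sum of squares of the other two: 45² + 200² = 42025 = 205².

right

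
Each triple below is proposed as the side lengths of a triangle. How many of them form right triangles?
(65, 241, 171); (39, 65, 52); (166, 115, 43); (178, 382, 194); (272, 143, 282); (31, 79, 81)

1

(65,241,171): 65+171 ≤ 241, not a triangle
(39,65,52): 39²+52² = 4225 = 65² → right
(166,115,43): 43+115 ≤ 166, not a triangle
(178,382,194): 178+194 ≤ 382, not a triangle
(272,143,282): 143²+272² = 94433 > 79524 = 282² → acute
(31,79,81): 31²+79² = 7202 > 6561 = 81² → acute
1 of the 6 is right.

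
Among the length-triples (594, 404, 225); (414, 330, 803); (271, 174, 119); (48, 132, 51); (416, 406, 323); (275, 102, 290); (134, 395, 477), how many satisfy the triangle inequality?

(225,404,594): 225+404 > 594 → valid
(330,414,803): 330+414 ≤ 803 → not valid
(119,174,271): 119+174 > 271 → valid
(48,51,132): 48+51 ≤ 132 → not valid
(323,406,416): 323+406 > 416 → valid
(102,275,290): 102+275 > 290 → valid
(134,395,477): 134+395 > 477 → valid
5 of the 7 triples form a triangle.

5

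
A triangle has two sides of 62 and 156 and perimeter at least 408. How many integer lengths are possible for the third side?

28

Triangle inequality: 94 < x < 218. Perimeter ≥ 408 gives x ≥ 408 − 62 − 156 = 190.
So 190 ≤ x < 218; integers 190 through 217: 28 values.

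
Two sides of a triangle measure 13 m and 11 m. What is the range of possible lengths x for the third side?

By the triangle inequality, x must be less than 13 + 11 = 24 and greater than |13 − 11| = 2.

2 < x < 24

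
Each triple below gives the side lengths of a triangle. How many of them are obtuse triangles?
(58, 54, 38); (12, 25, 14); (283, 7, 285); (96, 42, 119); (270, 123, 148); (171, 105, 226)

5

(58,54,38): 38²+54² = 4360 > 3364 = 58² → acute
(12,25,14): 12²+14² = 340 < 625 = 25² → obtuse
(283,7,285): 7²+283² = 80138 < 81225 = 285² → obtuse
(96,42,119): 42²+96² = 10980 < 14161 = 119² → obtuse
(270,123,148): 123²+148² = 37033 < 72900 = 270² → obtuse
(171,105,226): 105²+171² = 40266 < 51076 = 226² → obtuse
5 of the 6 are obtuse.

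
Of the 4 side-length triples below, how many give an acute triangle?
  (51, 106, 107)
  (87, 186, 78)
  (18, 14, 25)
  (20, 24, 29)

2

(51,106,107): 51²+106² = 13837 > 11449 = 107² → acute
(87,186,78): 78+87 ≤ 186, not a triangle
(18,14,25): 14²+18² = 520 < 625 = 25² → obtuse
(20,24,29): 20²+24² = 976 > 841 = 29² → acute
2 of the 4 are acute.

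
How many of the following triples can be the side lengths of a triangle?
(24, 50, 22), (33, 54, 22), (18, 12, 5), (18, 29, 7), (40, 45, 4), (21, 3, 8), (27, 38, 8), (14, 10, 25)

(22,24,50): 22+24 ≤ 50 → not valid
(22,33,54): 22+33 > 54 → valid
(5,12,18): 5+12 ≤ 18 → not valid
(7,18,29): 7+18 ≤ 29 → not valid
(4,40,45): 4+40 ≤ 45 → not valid
(3,8,21): 3+8 ≤ 21 → not valid
(8,27,38): 8+27 ≤ 38 → not valid
(10,14,25): 10+14 ≤ 25 → not valid
1 of the 8 triples forms a triangle.

1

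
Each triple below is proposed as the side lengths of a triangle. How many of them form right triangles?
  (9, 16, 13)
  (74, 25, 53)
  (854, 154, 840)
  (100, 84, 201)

1

(9,16,13): 9²+13² = 250 < 256 = 16² → obtuse
(74,25,53): 25²+53² = 3434 < 5476 = 74² → obtuse
(854,154,840): 154²+840² = 729316 = 854² → right
(100,84,201): 84+100 ≤ 201, not a triangle
1 of the 4 is right.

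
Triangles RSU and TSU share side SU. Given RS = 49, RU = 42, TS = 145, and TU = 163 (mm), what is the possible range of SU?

From triangle RSU: |49 − 42| < SU < 49 + 42, i.e. 7 < SU < 91.
From triangle TSU: 18 < SU < 308.
Both must hold, so SU lies in the intersection.

18 < SU < 91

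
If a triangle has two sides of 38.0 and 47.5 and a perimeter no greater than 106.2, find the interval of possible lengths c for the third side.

Triangle inequality alone gives 9.5 < c < 85.5.
The perimeter condition gives c ≤ 106.2 − 38.0 − 47.5 = 20.7.
Intersecting the two: 9.5 < c ≤ 20.7.

9.5 < c ≤ 20.7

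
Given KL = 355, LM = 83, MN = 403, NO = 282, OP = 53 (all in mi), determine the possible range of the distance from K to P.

0 ≤ KP ≤ 1176 mi

The maximum is all hops collinear in one direction: 355 + 83 + 403 + 282 + 53 = 1176.
The longest hop is 403; the others sum to 773. Since 403 ≤ 773, the path can fold back on itself completely, so the minimum distance is 0.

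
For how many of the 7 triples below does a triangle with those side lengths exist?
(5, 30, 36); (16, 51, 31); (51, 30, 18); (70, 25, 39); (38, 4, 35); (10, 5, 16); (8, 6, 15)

1

(5,30,36): 5+30 ≤ 36 → not valid
(16,31,51): 16+31 ≤ 51 → not valid
(18,30,51): 18+30 ≤ 51 → not valid
(25,39,70): 25+39 ≤ 70 → not valid
(4,35,38): 4+35 > 38 → valid
(5,10,16): 5+10 ≤ 16 → not valid
(6,8,15): 6+8 ≤ 15 → not valid
1 of the 7 triples forms a triangle.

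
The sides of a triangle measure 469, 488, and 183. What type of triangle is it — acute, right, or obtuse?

Compare the square of the longest side to the sum of squares of the other two: 183² + 469² = 253450 > 238144 = 488².

acute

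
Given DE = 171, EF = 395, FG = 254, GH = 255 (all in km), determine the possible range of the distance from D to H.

The maximum is all hops collinear in one direction: 171 + 395 + 254 + 255 = 1075.
The longest hop is 395; the others sum to 680. Since 395 ≤ 680, the path can fold back on itself completely, so the minimum distance is 0.

0 ≤ DH ≤ 1075 km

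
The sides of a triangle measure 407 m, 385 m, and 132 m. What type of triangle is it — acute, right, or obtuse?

Compare the square of the longest side to the sum of squares of the other two: 132² + 385² = 165649 = 407².

right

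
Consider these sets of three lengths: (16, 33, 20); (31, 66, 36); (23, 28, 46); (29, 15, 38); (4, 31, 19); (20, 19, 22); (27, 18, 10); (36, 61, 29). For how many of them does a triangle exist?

7

(16,20,33): 16+20 > 33 → valid
(31,36,66): 31+36 > 66 → valid
(23,28,46): 23+28 > 46 → valid
(15,29,38): 15+29 > 38 → valid
(4,19,31): 4+19 ≤ 31 → not valid
(19,20,22): 19+20 > 22 → valid
(10,18,27): 10+18 > 27 → valid
(29,36,61): 29+36 > 61 → valid
7 of the 8 triples form a triangle.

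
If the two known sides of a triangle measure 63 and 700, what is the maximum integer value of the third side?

The third side must be strictly less than 63 + 700 = 763.
The largest integer below 763 is 762.

762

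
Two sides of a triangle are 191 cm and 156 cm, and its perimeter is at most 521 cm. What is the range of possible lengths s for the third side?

35 < s ≤ 174

Triangle inequality alone gives 35 < s < 347.
The perimeter condition gives s ≤ 521 − 191 − 156 = 174.
Intersecting the two: 35 < s ≤ 174.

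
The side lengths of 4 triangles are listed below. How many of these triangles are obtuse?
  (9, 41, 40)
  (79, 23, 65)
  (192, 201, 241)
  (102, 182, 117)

2

(9,41,40): 9²+40² = 1681 = 41² → right
(79,23,65): 23²+65² = 4754 < 6241 = 79² → obtuse
(192,201,241): 192²+201² = 77265 > 58081 = 241² → acute
(102,182,117): 102²+117² = 24093 < 33124 = 182² → obtuse
2 of the 4 are obtuse.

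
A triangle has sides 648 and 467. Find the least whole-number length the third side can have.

The third side must be strictly greater than |648 − 467| = 181.
The smallest integer above 181 is 182.

182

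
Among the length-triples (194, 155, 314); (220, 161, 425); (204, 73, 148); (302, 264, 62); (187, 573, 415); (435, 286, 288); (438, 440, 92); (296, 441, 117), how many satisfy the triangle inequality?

(155,194,314): 155+194 > 314 → valid
(161,220,425): 161+220 ≤ 425 → not valid
(73,148,204): 73+148 > 204 → valid
(62,264,302): 62+264 > 302 → valid
(187,415,573): 187+415 > 573 → valid
(286,288,435): 286+288 > 435 → valid
(92,438,440): 92+438 > 440 → valid
(117,296,441): 117+296 ≤ 441 → not valid
6 of the 8 triples form a triangle.

6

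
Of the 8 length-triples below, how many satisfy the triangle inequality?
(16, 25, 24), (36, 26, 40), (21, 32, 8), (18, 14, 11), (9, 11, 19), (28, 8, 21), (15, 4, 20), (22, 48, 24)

5

(16,24,25): 16+24 > 25 → valid
(26,36,40): 26+36 > 40 → valid
(8,21,32): 8+21 ≤ 32 → not valid
(11,14,18): 11+14 > 18 → valid
(9,11,19): 9+11 > 19 → valid
(8,21,28): 8+21 > 28 → valid
(4,15,20): 4+15 ≤ 20 → not valid
(22,24,48): 22+24 ≤ 48 → not valid
5 of the 8 triples form a triangle.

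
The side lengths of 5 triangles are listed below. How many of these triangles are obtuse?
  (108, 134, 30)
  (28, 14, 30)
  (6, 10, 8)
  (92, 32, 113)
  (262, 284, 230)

(108,134,30): 30²+108² = 12564 < 17956 = 134² → obtuse
(28,14,30): 14²+28² = 980 > 900 = 30² → acute
(6,10,8): 6²+8² = 100 = 10² → right
(92,32,113): 32²+92² = 9488 < 12769 = 113² → obtuse
(262,284,230): 230²+262² = 121544 > 80656 = 284² → acute
2 of the 5 are obtuse.

2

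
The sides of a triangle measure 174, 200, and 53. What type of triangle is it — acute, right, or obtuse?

obtuse

Compare the square of the longest side to the sum of squares of the other two: 53² + 174² = 33085 < 40000 = 200².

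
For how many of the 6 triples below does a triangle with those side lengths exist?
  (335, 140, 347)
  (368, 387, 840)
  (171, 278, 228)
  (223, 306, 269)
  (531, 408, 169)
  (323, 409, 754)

(140,335,347): 140+335 > 347 → valid
(368,387,840): 368+387 ≤ 840 → not valid
(171,228,278): 171+228 > 278 → valid
(223,269,306): 223+269 > 306 → valid
(169,408,531): 169+408 > 531 → valid
(323,409,754): 323+409 ≤ 754 → not valid
4 of the 6 triples form a triangle.

4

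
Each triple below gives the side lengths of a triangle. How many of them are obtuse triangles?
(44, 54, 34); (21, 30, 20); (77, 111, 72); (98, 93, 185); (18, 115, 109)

4

(44,54,34): 34²+44² = 3092 > 2916 = 54² → acute
(21,30,20): 20²+21² = 841 < 900 = 30² → obtuse
(77,111,72): 72²+77² = 11113 < 12321 = 111² → obtuse
(98,93,185): 93²+98² = 18253 < 34225 = 185² → obtuse
(18,115,109): 18²+109² = 12205 < 13225 = 115² → obtuse
4 of the 5 are obtuse.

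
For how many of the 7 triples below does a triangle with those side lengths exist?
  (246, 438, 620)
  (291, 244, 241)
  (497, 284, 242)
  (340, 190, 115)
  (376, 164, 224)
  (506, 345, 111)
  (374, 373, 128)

5

(246,438,620): 246+438 > 620 → valid
(241,244,291): 241+244 > 291 → valid
(242,284,497): 242+284 > 497 → valid
(115,190,340): 115+190 ≤ 340 → not valid
(164,224,376): 164+224 > 376 → valid
(111,345,506): 111+345 ≤ 506 → not valid
(128,373,374): 128+373 > 374 → valid
5 of the 7 triples form a triangle.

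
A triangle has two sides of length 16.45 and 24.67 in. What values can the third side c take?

8.22 < c < 41.12 (in)

By the triangle inequality, c must be less than 16.45 + 24.67 = 41.12 and greater than |16.45 − 24.67| = 8.22.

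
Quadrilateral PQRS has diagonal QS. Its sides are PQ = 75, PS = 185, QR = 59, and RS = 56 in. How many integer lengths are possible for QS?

From triangle PQS: 110 < QS < 260.
From triangle RQS: 3 < QS < 115.
Intersection: 110 < QS < 115, so integers 111 through 114: 4 values.

4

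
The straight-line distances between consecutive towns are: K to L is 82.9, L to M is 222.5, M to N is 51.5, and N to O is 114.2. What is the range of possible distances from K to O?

The maximum is all hops collinear in one direction: 82.9 + 222.5 + 51.5 + 114.2 = 471.1.
The longest hop is 222.5; the others sum to 248.6. Since 222.5 ≤ 248.6, the path can fold back on itself completely, so the minimum distance is 0.

0 ≤ KO ≤ 471.1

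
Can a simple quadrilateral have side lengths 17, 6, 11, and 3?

Yes

A quadrilateral exists iff every side is shorter than the sum of the others — equivalently, the longest side is less than the sum of the rest.
Longest side 17 < 20 (sum of the remaining 3), so yes.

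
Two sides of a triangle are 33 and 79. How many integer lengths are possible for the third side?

65

The third side lies in the open interval (46, 112).
Integers from 47 to 111 inclusive: 111 − 47 + 1 = 65.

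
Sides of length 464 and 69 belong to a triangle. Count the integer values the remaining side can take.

The third side lies in the open interval (395, 533).
Integers from 396 to 532 inclusive: 532 − 396 + 1 = 137.

137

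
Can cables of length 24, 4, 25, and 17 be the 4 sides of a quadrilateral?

Yes

A quadrilateral exists iff every side is shorter than the sum of the others — equivalently, the longest side is less than the sum of the rest.
Longest side 25 < 45 (sum of the remaining 3), so yes.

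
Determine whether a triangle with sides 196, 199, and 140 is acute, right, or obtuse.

acute

Compare the square of the longest side to the sum of squares of the other two: 140² + 196² = 58016 > 39601 = 199².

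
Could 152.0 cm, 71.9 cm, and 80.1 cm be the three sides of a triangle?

No

The two shorter sides sum to 152.0, exactly equal to the longest side 152.0.
That gives only a degenerate (flat) triangle — the inequality must be strict.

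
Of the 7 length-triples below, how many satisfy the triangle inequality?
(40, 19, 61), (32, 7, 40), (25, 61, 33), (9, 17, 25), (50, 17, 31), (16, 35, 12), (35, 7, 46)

(19,40,61): 19+40 ≤ 61 → not valid
(7,32,40): 7+32 ≤ 40 → not valid
(25,33,61): 25+33 ≤ 61 → not valid
(9,17,25): 9+17 > 25 → valid
(17,31,50): 17+31 ≤ 50 → not valid
(12,16,35): 12+16 ≤ 35 → not valid
(7,35,46): 7+35 ≤ 46 → not valid
1 of the 7 triples forms a triangle.

1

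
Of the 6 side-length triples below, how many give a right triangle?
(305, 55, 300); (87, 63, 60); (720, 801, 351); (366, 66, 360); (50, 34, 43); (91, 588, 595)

5

(305,55,300): 55²+300² = 93025 = 305² → right
(87,63,60): 60²+63² = 7569 = 87² → right
(720,801,351): 351²+720² = 641601 = 801² → right
(366,66,360): 66²+360² = 133956 = 366² → right
(50,34,43): 34²+43² = 3005 > 2500 = 50² → acute
(91,588,595): 91²+588² = 354025 = 595² → right
5 of the 6 are right.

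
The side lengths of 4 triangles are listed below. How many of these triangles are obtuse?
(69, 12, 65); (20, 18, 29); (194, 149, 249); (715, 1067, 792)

(69,12,65): 12²+65² = 4369 < 4761 = 69² → obtuse
(20,18,29): 18²+20² = 724 < 841 = 29² → obtuse
(194,149,249): 149²+194² = 59837 < 62001 = 249² → obtuse
(715,1067,792): 715²+792² = 1138489 = 1067² → right
3 of the 4 are obtuse.

3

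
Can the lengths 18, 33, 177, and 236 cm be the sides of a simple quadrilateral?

For a quadrilateral, each side must be shorter than the sum of the others.
Here the longest side is 236, but the remaining 3 sides sum to only 228.

No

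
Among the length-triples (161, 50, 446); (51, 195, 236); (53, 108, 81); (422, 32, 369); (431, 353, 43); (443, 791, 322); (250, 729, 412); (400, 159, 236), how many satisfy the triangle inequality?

(50,161,446): 50+161 ≤ 446 → not valid
(51,195,236): 51+195 > 236 → valid
(53,81,108): 53+81 > 108 → valid
(32,369,422): 32+369 ≤ 422 → not valid
(43,353,431): 43+353 ≤ 431 → not valid
(322,443,791): 322+443 ≤ 791 → not valid
(250,412,729): 250+412 ≤ 729 → not valid
(159,236,400): 159+236 ≤ 400 → not valid
2 of the 8 triples form a triangle.

2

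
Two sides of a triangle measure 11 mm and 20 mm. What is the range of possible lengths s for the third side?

9 < s < 31 (mm)

By the triangle inequality, s must be less than 11 + 20 = 31 and greater than |11 − 20| = 9.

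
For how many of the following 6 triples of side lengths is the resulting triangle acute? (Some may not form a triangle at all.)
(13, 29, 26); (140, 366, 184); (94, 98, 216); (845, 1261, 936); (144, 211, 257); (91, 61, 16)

1

(13,29,26): 13²+26² = 845 > 841 = 29² → acute
(140,366,184): 140+184 ≤ 366, not a triangle
(94,98,216): 94+98 ≤ 216, not a triangle
(845,1261,936): 845²+936² = 1590121 = 1261² → right
(144,211,257): 144²+211² = 65257 < 66049 = 257² → obtuse
(91,61,16): 16+61 ≤ 91, not a triangle
1 of the 6 is acute.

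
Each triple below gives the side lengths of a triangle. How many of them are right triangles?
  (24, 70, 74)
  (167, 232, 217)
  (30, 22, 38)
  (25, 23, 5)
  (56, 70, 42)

2

(24,70,74): 24²+70² = 5476 = 74² → right
(167,232,217): 167²+217² = 74978 > 53824 = 232² → acute
(30,22,38): 22²+30² = 1384 < 1444 = 38² → obtuse
(25,23,5): 5²+23² = 554 < 625 = 25² → obtuse
(56,70,42): 42²+56² = 4900 = 70² → right
2 of the 5 are right.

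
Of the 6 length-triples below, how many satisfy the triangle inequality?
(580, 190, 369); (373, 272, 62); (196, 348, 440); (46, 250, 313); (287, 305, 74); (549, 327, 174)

(190,369,580): 190+369 ≤ 580 → not valid
(62,272,373): 62+272 ≤ 373 → not valid
(196,348,440): 196+348 > 440 → valid
(46,250,313): 46+250 ≤ 313 → not valid
(74,287,305): 74+287 > 305 → valid
(174,327,549): 174+327 ≤ 549 → not valid
2 of the 6 triples form a triangle.

2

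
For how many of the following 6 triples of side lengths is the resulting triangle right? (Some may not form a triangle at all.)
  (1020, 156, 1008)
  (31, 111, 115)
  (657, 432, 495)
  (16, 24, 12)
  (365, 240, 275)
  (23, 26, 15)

3

(1020,156,1008): 156²+1008² = 1040400 = 1020² → right
(31,111,115): 31²+111² = 13282 > 13225 = 115² → acute
(657,432,495): 432²+495² = 431649 = 657² → right
(16,24,12): 12²+16² = 400 < 576 = 24² → obtuse
(365,240,275): 240²+275² = 133225 = 365² → right
(23,26,15): 15²+23² = 754 > 676 = 26² → acute
3 of the 6 are right.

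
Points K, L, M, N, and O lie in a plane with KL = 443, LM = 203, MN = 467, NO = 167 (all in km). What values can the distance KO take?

0 ≤ KO ≤ 1280 km

The maximum is all hops collinear in one direction: 443 + 203 + 467 + 167 = 1280.
The longest hop is 467; the others sum to 813. Since 467 ≤ 813, the path can fold back on itself completely, so the minimum distance is 0.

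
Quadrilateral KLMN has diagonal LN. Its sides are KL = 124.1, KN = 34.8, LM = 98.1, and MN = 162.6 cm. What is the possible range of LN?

From triangle KLN: |124.1 − 34.8| < LN < 124.1 + 34.8, i.e. 89.3 < LN < 158.9.
From triangle MLN: 64.5 < LN < 260.7.
Both must hold, so LN lies in the intersection.

89.3 < LN < 158.9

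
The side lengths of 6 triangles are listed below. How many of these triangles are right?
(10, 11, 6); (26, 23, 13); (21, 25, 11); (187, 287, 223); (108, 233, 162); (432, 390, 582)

1

(10,11,6): 6²+10² = 136 > 121 = 11² → acute
(26,23,13): 13²+23² = 698 > 676 = 26² → acute
(21,25,11): 11²+21² = 562 < 625 = 25² → obtuse
(187,287,223): 187²+223² = 84698 > 82369 = 287² → acute
(108,233,162): 108²+162² = 37908 < 54289 = 233² → obtuse
(432,390,582): 390²+432² = 338724 = 582² → right
1 of the 6 is right.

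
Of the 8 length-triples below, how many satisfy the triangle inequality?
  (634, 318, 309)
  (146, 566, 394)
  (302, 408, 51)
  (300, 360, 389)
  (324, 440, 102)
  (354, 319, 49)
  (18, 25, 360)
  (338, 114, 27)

(309,318,634): 309+318 ≤ 634 → not valid
(146,394,566): 146+394 ≤ 566 → not valid
(51,302,408): 51+302 ≤ 408 → not valid
(300,360,389): 300+360 > 389 → valid
(102,324,440): 102+324 ≤ 440 → not valid
(49,319,354): 49+319 > 354 → valid
(18,25,360): 18+25 ≤ 360 → not valid
(27,114,338): 27+114 ≤ 338 → not valid
2 of the 8 triples form a triangle.

2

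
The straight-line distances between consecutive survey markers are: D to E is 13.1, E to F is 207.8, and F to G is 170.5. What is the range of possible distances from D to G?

The maximum is all hops collinear in one direction: 13.1 + 207.8 + 170.5 = 391.4.
The longest hop is 207.8; the others sum to 183.6. Folding the others back against it leaves at least 207.8 − 183.6 = 24.2.

24.2 ≤ DG ≤ 391.4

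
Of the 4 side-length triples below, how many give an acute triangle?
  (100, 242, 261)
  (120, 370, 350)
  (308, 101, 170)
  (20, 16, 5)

1

(100,242,261): 100²+242² = 68564 > 68121 = 261² → acute
(120,370,350): 120²+350² = 136900 = 370² → right
(308,101,170): 101+170 ≤ 308, not a triangle
(20,16,5): 5²+16² = 281 < 400 = 20² → obtuse
1 of the 4 is acute.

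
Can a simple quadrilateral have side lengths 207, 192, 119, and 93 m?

Yes

A quadrilateral exists iff every side is shorter than the sum of the others — equivalently, the longest side is less than the sum of the rest.
Longest side 207 < 404 (sum of the remaining 3), so yes.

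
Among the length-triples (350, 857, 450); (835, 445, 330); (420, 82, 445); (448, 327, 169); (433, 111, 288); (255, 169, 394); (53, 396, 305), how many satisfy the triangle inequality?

3

(350,450,857): 350+450 ≤ 857 → not valid
(330,445,835): 330+445 ≤ 835 → not valid
(82,420,445): 82+420 > 445 → valid
(169,327,448): 169+327 > 448 → valid
(111,288,433): 111+288 ≤ 433 → not valid
(169,255,394): 169+255 > 394 → valid
(53,305,396): 53+305 ≤ 396 → not valid
3 of the 7 triples form a triangle.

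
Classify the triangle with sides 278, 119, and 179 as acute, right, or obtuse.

Compare the square of the longest side to the sum of squares of the other two: 119² + 179² = 46202 < 77284 = 278².

obtuse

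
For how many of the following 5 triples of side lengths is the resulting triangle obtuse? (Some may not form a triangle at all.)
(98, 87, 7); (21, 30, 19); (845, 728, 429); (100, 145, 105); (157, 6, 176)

1

(98,87,7): 7+87 ≤ 98, not a triangle
(21,30,19): 19²+21² = 802 < 900 = 30² → obtuse
(845,728,429): 429²+728² = 714025 = 845² → right
(100,145,105): 100²+105² = 21025 = 145² → right
(157,6,176): 6+157 ≤ 176, not a triangle
1 of the 5 is obtuse.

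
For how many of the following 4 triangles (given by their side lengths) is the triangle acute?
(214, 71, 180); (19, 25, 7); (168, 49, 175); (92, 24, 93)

(214,71,180): 71²+180² = 37441 < 45796 = 214² → obtuse
(19,25,7): 7²+19² = 410 < 625 = 25² → obtuse
(168,49,175): 49²+168² = 30625 = 175² → right
(92,24,93): 24²+92² = 9040 > 8649 = 93² → acute
1 of the 4 is acute.

1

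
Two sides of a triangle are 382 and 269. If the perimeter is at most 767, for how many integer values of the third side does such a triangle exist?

Triangle inequality: 113 < x < 651. Perimeter ≤ 767 gives x ≤ 767 − 382 − 269 = 116.
So 113 < x ≤ 116; integers 114 through 116: 3 values.

3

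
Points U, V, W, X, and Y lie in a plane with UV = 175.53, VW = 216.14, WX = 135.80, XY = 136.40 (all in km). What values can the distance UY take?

0 ≤ UY ≤ 663.87 km

The maximum is all hops collinear in one direction: 175.53 + 216.14 + 135.80 + 136.40 = 663.87.
The longest hop is 216.14; the others sum to 447.73. Since 216.14 ≤ 447.73, the path can fold back on itself completely, so the minimum distance is 0.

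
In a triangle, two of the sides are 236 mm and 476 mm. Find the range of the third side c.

By the triangle inequality, c must be less than 236 + 476 = 712 and greater than |236 − 476| = 240.

240 < c < 712 (mm)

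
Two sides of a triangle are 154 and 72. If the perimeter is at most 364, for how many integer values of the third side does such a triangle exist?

Triangle inequality: 82 < x < 226. Perimeter ≤ 364 gives x ≤ 364 − 154 − 72 = 138.
So 82 < x ≤ 138; integers 83 through 138: 56 values.

56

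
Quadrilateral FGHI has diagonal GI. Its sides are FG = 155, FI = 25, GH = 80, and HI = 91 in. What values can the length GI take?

From triangle FGI: |155 − 25| < GI < 155 + 25, i.e. 130 < GI < 180.
From triangle HGI: 11 < GI < 171.
Both must hold, so GI lies in the intersection.

130 < GI < 171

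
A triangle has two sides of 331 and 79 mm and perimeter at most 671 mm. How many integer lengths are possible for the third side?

Triangle inequality: 252 < x < 410. Perimeter ≤ 671 gives x ≤ 671 − 331 − 79 = 261.
So 252 < x ≤ 261; integers 253 through 261: 9 values.

9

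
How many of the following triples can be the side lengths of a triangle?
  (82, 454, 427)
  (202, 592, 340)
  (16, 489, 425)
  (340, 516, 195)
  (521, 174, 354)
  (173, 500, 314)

3

(82,427,454): 82+427 > 454 → valid
(202,340,592): 202+340 ≤ 592 → not valid
(16,425,489): 16+425 ≤ 489 → not valid
(195,340,516): 195+340 > 516 → valid
(174,354,521): 174+354 > 521 → valid
(173,314,500): 173+314 ≤ 500 → not valid
3 of the 6 triples form a triangle.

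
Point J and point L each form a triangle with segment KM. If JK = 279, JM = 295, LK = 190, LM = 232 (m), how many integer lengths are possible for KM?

From triangle JKM: 16 < KM < 574.
From triangle LKM: 42 < KM < 422.
Intersection: 42 < KM < 422, so integers 43 through 421: 379 values.

379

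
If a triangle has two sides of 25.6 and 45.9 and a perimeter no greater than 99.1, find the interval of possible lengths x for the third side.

20.3 < x ≤ 27.6

Triangle inequality alone gives 20.3 < x < 71.5.
The perimeter condition gives x ≤ 99.1 − 25.6 − 45.9 = 27.6.
Intersecting the two: 20.3 < x ≤ 27.6.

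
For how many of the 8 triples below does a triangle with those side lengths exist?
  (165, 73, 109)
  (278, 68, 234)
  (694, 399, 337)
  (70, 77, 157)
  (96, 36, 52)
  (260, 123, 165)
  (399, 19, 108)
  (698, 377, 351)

5

(73,109,165): 73+109 > 165 → valid
(68,234,278): 68+234 > 278 → valid
(337,399,694): 337+399 > 694 → valid
(70,77,157): 70+77 ≤ 157 → not valid
(36,52,96): 36+52 ≤ 96 → not valid
(123,165,260): 123+165 > 260 → valid
(19,108,399): 19+108 ≤ 399 → not valid
(351,377,698): 351+377 > 698 → valid
5 of the 8 triples form a triangle.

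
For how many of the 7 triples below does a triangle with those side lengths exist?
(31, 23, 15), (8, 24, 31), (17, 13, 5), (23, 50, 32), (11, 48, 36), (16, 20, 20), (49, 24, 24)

(15,23,31): 15+23 > 31 → valid
(8,24,31): 8+24 > 31 → valid
(5,13,17): 5+13 > 17 → valid
(23,32,50): 23+32 > 50 → valid
(11,36,48): 11+36 ≤ 48 → not valid
(16,20,20): 16+20 > 20 → valid
(24,24,49): 24+24 ≤ 49 → not valid
5 of the 7 triples form a triangle.

5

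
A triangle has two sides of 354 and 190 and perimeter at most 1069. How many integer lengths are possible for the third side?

Triangle inequality: 164 < x < 544. Perimeter ≤ 1069 gives x ≤ 1069 − 354 − 190 = 525.
So 164 < x ≤ 525; integers 165 through 525: 361 values.

361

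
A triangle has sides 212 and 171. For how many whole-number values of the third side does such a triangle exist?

The third side lies in the open interval (41, 383).
Integers from 42 to 382 inclusive: 382 − 42 + 1 = 341.

341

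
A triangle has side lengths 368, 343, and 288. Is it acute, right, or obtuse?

acute

Compare the square of the longest side to the sum of squares of the other two: 288² + 343² = 200593 > 135424 = 368².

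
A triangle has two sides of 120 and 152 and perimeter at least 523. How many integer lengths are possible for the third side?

Triangle inequality: 32 < x < 272. Perimeter ≥ 523 gives x ≥ 523 − 120 − 152 = 251.
So 251 ≤ x < 272; integers 251 through 271: 21 values.

21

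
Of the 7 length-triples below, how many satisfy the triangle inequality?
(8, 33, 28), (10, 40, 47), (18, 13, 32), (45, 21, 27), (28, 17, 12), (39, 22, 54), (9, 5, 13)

6

(8,28,33): 8+28 > 33 → valid
(10,40,47): 10+40 > 47 → valid
(13,18,32): 13+18 ≤ 32 → not valid
(21,27,45): 21+27 > 45 → valid
(12,17,28): 12+17 > 28 → valid
(22,39,54): 22+39 > 54 → valid
(5,9,13): 5+9 > 13 → valid
6 of the 7 triples form a triangle.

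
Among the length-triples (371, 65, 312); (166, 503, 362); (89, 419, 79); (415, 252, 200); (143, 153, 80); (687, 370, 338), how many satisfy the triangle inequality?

(65,312,371): 65+312 > 371 → valid
(166,362,503): 166+362 > 503 → valid
(79,89,419): 79+89 ≤ 419 → not valid
(200,252,415): 200+252 > 415 → valid
(80,143,153): 80+143 > 153 → valid
(338,370,687): 338+370 > 687 → valid
5 of the 6 triples form a triangle.

5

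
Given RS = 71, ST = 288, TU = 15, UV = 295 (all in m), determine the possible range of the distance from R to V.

0 ≤ RV ≤ 669 m

The maximum is all hops collinear in one direction: 71 + 288 + 15 + 295 = 669.
The longest hop is 295; the others sum to 374. Since 295 ≤ 374, the path can fold back on itself completely, so the minimum distance is 0.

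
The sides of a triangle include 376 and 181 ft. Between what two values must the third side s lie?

195 < s < 557 (ft)

By the triangle inequality, s must be less than 376 + 181 = 557 and greater than |376 − 181| = 195.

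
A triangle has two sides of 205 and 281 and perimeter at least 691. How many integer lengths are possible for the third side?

281

Triangle inequality: 76 < x < 486. Perimeter ≥ 691 gives x ≥ 691 − 205 − 281 = 205.
So 205 ≤ x < 486; integers 205 through 485: 281 values.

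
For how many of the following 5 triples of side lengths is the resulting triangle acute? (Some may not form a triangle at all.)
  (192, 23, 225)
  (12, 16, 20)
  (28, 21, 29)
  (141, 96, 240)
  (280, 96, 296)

1

(192,23,225): 23+192 ≤ 225, not a triangle
(12,16,20): 12²+16² = 400 = 20² → right
(28,21,29): 21²+28² = 1225 > 841 = 29² → acute
(141,96,240): 96+141 ≤ 240, not a triangle
(280,96,296): 96²+280² = 87616 = 296² → right
1 of the 5 is acute.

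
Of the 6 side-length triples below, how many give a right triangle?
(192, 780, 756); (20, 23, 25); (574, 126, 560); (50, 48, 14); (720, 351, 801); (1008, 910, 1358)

5

(192,780,756): 192²+756² = 608400 = 780² → right
(20,23,25): 20²+23² = 929 > 625 = 25² → acute
(574,126,560): 126²+560² = 329476 = 574² → right
(50,48,14): 14²+48² = 2500 = 50² → right
(720,351,801): 351²+720² = 641601 = 801² → right
(1008,910,1358): 910²+1008² = 1844164 = 1358² → right
5 of the 6 are right.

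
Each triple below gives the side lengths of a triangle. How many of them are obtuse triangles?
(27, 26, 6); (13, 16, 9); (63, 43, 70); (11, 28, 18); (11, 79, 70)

4

(27,26,6): 6²+26² = 712 < 729 = 27² → obtuse
(13,16,9): 9²+13² = 250 < 256 = 16² → obtuse
(63,43,70): 43²+63² = 5818 > 4900 = 70² → acute
(11,28,18): 11²+18² = 445 < 784 = 28² → obtuse
(11,79,70): 11²+70² = 5021 < 6241 = 79² → obtuse
4 of the 5 are obtuse.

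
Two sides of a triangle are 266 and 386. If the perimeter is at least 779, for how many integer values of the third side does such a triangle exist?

525

Triangle inequality: 120 < x < 652. Perimeter ≥ 779 gives x ≥ 779 − 266 − 386 = 127.
So 127 ≤ x < 652; integers 127 through 651: 525 values.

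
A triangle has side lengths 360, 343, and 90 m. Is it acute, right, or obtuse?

Compare the square of the longest side to the sum of squares of the other two: 90² + 343² = 125749 < 129600 = 360².

obtuse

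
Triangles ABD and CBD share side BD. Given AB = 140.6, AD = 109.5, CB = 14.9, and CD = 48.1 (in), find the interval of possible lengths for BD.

33.2 < BD < 63.0

From triangle ABD: |140.6 − 109.5| < BD < 140.6 + 109.5, i.e. 31.1 < BD < 250.1.
From triangle CBD: 33.2 < BD < 63.0.
Both must hold, so BD lies in the intersection.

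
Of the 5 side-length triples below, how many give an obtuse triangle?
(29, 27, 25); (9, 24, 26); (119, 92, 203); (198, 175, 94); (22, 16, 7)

(29,27,25): 25²+27² = 1354 > 841 = 29² → acute
(9,24,26): 9²+24² = 657 < 676 = 26² → obtuse
(119,92,203): 92²+119² = 22625 < 41209 = 203² → obtuse
(198,175,94): 94²+175² = 39461 > 39204 = 198² → acute
(22,16,7): 7²+16² = 305 < 484 = 22² → obtuse
3 of the 5 are obtuse.

3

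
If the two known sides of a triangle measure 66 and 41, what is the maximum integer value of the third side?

106

The third side must be strictly less than 66 + 41 = 107.
The largest integer below 107 is 106.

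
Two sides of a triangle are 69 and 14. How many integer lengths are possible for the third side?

27

The third side lies in the open interval (55, 83).
Integers from 56 to 82 inclusive: 82 − 56 + 1 = 27.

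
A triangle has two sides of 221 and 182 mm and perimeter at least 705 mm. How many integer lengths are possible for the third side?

Triangle inequality: 39 < x < 403. Perimeter ≥ 705 gives x ≥ 705 − 221 − 182 = 302.
So 302 ≤ x < 403; integers 302 through 402: 101 values.

101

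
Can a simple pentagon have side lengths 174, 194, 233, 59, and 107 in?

Yes

A pentagon exists iff every side is shorter than the sum of the others — equivalently, the longest side is less than the sum of the rest.
Longest side 233 < 534 (sum of the remaining 4), so yes.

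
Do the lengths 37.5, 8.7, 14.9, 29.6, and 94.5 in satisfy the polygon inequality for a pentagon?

No

For a pentagon, each side must be shorter than the sum of the others.
Here the longest side is 94.5, but the remaining 4 sides sum to only 90.7.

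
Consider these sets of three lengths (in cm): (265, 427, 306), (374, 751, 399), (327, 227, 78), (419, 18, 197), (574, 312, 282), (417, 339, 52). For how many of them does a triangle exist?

3

(265,306,427): 265+306 > 427 → valid
(374,399,751): 374+399 > 751 → valid
(78,227,327): 78+227 ≤ 327 → not valid
(18,197,419): 18+197 ≤ 419 → not valid
(282,312,574): 282+312 > 574 → valid
(52,339,417): 52+339 ≤ 417 → not valid
3 of the 6 triples form a triangle.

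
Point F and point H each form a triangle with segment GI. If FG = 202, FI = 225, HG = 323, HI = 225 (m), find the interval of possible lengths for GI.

From triangle FGI: |202 − 225| < GI < 202 + 225, i.e. 23 < GI < 427.
From triangle HGI: 98 < GI < 548.
Both must hold, so GI lies in the intersection.

98 < GI < 427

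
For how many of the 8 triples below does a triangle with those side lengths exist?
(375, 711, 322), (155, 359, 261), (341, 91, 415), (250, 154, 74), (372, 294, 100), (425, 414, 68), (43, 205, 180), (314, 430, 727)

(322,375,711): 322+375 ≤ 711 → not valid
(155,261,359): 155+261 > 359 → valid
(91,341,415): 91+341 > 415 → valid
(74,154,250): 74+154 ≤ 250 → not valid
(100,294,372): 100+294 > 372 → valid
(68,414,425): 68+414 > 425 → valid
(43,180,205): 43+180 > 205 → valid
(314,430,727): 314+430 > 727 → valid
6 of the 8 triples form a triangle.

6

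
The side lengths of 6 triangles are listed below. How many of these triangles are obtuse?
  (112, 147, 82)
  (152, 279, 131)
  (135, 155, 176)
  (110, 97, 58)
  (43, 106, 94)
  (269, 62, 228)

4

(112,147,82): 82²+112² = 19268 < 21609 = 147² → obtuse
(152,279,131): 131²+152² = 40265 < 77841 = 279² → obtuse
(135,155,176): 135²+155² = 42250 > 30976 = 176² → acute
(110,97,58): 58²+97² = 12773 > 12100 = 110² → acute
(43,106,94): 43²+94² = 10685 < 11236 = 106² → obtuse
(269,62,228): 62²+228² = 55828 < 72361 = 269² → obtuse
4 of the 6 are obtuse.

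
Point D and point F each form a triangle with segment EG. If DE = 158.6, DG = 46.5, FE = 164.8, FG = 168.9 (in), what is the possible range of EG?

From triangle DEG: |158.6 − 46.5| < EG < 158.6 + 46.5, i.e. 112.1 < EG < 205.1.
From triangle FEG: 4.1 < EG < 333.7.
Both must hold, so EG lies in the intersection.

112.1 < EG < 205.1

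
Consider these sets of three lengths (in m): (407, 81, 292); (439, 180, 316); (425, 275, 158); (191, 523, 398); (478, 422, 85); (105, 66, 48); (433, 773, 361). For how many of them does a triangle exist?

(81,292,407): 81+292 ≤ 407 → not valid
(180,316,439): 180+316 > 439 → valid
(158,275,425): 158+275 > 425 → valid
(191,398,523): 191+398 > 523 → valid
(85,422,478): 85+422 > 478 → valid
(48,66,105): 48+66 > 105 → valid
(361,433,773): 361+433 > 773 → valid
6 of the 7 triples form a triangle.

6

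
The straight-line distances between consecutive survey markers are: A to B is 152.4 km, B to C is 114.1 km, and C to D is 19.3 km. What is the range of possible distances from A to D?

The maximum is all hops collinear in one direction: 152.4 + 114.1 + 19.3 = 285.8.
The longest hop is 152.4; the others sum to 133.4. Folding the others back against it leaves at least 152.4 − 133.4 = 19.0.

19.0 ≤ AD ≤ 285.8 km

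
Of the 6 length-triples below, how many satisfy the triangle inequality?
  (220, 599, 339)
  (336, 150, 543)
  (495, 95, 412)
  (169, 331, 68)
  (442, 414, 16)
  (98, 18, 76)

1

(220,339,599): 220+339 ≤ 599 → not valid
(150,336,543): 150+336 ≤ 543 → not valid
(95,412,495): 95+412 > 495 → valid
(68,169,331): 68+169 ≤ 331 → not valid
(16,414,442): 16+414 ≤ 442 → not valid
(18,76,98): 18+76 ≤ 98 → not valid
1 of the 6 triples forms a triangle.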